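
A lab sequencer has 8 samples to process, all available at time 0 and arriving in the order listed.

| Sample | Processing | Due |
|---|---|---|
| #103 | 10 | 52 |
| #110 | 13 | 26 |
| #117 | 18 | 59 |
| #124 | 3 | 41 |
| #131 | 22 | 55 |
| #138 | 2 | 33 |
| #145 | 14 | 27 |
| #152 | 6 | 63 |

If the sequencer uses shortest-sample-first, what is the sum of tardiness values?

69

SPT (increasing processing time): #138 #124 #152 #103 #110 #145 #117 #131.
#138: 0→2, due 33, tardiness 0
#124: 2→5, due 41, tardiness 0
#152: 5→11, due 63, tardiness 0
#103: 11→21, due 52, tardiness 0
#110: 21→34, due 26, tardiness 8
#145: 34→48, due 27, tardiness 21
#117: 48→66, due 59, tardiness 7
#131: 66→88, due 55, tardiness 33
Sum = 0+0+0+0+8+21+7+33 = 69.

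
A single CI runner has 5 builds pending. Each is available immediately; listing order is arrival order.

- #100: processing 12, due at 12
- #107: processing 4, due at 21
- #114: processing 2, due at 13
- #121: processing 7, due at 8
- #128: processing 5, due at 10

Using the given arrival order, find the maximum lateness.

FIFO (arrival order): #100 #107 #114 #121 #128.
#100: 0→12, due 12, lateness 0
#107: 12→16, due 21, lateness -5
#114: 16→18, due 13, lateness 5
#121: 18→25, due 8, lateness 17
#128: 25→30, due 10, lateness 20
Maximum = 20.

20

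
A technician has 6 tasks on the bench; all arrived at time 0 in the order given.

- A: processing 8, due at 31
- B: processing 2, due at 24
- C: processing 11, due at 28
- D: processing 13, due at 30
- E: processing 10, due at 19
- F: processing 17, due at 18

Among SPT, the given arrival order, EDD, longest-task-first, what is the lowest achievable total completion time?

SPT (increasing processing time): B A E C D F.
B: 0→2
A: 2→10
E: 10→20
C: 20→31
D: 31→44
F: 44→61
Sum = 2+10+20+31+44+61 = 168.
FIFO (arrival order): A B C D E F.
A: 0→8
B: 8→10
C: 10→21
D: 21→34
E: 34→44
F: 44→61
Sum = 8+10+21+34+44+61 = 178.
EDD (increasing due date): F E B C D A.
F: 0→17
E: 17→27
B: 27→29
C: 29→40
D: 40→53
A: 53→61
Sum = 17+27+29+40+53+61 = 227.
LPT (decreasing processing time): F D C E A B.
F: 0→17
D: 17→30
C: 30→41
E: 41→51
A: 51→59
B: 59→61
Sum = 17+30+41+51+59+61 = 259.
SPT 168, FIFO 178, EDD 227, LPT 259 → minimum 168.

168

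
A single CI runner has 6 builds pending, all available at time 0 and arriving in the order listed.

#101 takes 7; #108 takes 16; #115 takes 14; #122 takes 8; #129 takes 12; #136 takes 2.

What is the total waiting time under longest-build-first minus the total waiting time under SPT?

95

LPT (decreasing processing time): #108 #115 #129 #122 #101 #136.
#108: waits 0, runs 0→16
#115: waits 16, runs 16→30
#129: waits 30, runs 30→42
#122: waits 42, runs 42→50
#101: waits 50, runs 50→57
#136: waits 57, runs 57→59
Sum = 0+16+30+42+50+57 = 195.
SPT (increasing processing time): #136 #101 #122 #129 #115 #108.
#136: waits 0, runs 0→2
#101: waits 2, runs 2→9
#122: waits 9, runs 9→17
#129: waits 17, runs 17→29
#115: waits 29, runs 29→43
#108: waits 43, runs 43→59
Sum = 0+2+9+17+29+43 = 100.
Difference = 195 − 100 = 95.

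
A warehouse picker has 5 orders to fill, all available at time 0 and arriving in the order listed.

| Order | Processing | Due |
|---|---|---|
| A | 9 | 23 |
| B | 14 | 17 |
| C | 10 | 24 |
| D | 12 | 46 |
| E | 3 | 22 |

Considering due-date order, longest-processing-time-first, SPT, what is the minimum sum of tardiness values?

17

EDD (increasing due date): B E A C D.
B: 0→14, due 17, tardiness 0
E: 14→17, due 22, tardiness 0
A: 17→26, due 23, tardiness 3
C: 26→36, due 24, tardiness 12
D: 36→48, due 46, tardiness 2
Sum = 0+0+3+12+2 = 17.
LPT (decreasing processing time): B D C A E.
B: 0→14, due 17, tardiness 0
D: 14→26, due 46, tardiness 0
C: 26→36, due 24, tardiness 12
A: 36→45, due 23, tardiness 22
E: 45→48, due 22, tardiness 26
Sum = 0+0+12+22+26 = 60.
SPT (increasing processing time): E A C D B.
E: 0→3, due 22, tardiness 0
A: 3→12, due 23, tardiness 0
C: 12→22, due 24, tardiness 0
D: 22→34, due 46, tardiness 0
B: 34→48, due 17, tardiness 31
Sum = 0+0+0+0+31 = 31.
EDD 17, LPT 60, SPT 31 → minimum 17.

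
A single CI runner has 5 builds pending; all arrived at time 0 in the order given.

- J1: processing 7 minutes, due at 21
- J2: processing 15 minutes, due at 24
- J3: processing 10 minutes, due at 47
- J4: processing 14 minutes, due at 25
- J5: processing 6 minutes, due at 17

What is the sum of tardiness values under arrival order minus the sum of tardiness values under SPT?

FIFO (arrival order): J1 J2 J3 J4 J5.
J1: 0→7, due 21, tardiness 0
J2: 7→22, due 24, tardiness 0
J3: 22→32, due 47, tardiness 0
J4: 32→46, due 25, tardiness 21
J5: 46→52, due 17, tardiness 35
Sum = 0+0+0+21+35 = 56.
SPT (increasing processing time): J5 J1 J3 J4 J2.
J5: 0→6, due 17, tardiness 0
J1: 6→13, due 21, tardiness 0
J3: 13→23, due 47, tardiness 0
J4: 23→37, due 25, tardiness 12
J2: 37→52, due 24, tardiness 28
Sum = 0+0+0+12+28 = 40.
Difference = 56 − 40 = 16.

16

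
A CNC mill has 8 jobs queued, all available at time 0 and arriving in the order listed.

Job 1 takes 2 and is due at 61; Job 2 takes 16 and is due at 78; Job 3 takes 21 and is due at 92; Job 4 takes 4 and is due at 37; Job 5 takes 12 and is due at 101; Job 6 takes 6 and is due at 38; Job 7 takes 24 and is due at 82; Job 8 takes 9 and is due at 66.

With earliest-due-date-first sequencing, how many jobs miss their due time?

EDD (increasing due date): Job 4 Job 6 Job 1 Job 8 Job 2 Job 7 Job 3 Job 5.
Job 4: 0→4, due 37, tardiness 0
Job 6: 4→10, due 38, tardiness 0
Job 1: 10→12, due 61, tardiness 0
Job 8: 12→21, due 66, tardiness 0
Job 2: 21→37, due 78, tardiness 0
Job 7: 37→61, due 82, tardiness 0
Job 3: 61→82, due 92, tardiness 0
Job 5: 82→94, due 101, tardiness 0
Late jobs: 0.

0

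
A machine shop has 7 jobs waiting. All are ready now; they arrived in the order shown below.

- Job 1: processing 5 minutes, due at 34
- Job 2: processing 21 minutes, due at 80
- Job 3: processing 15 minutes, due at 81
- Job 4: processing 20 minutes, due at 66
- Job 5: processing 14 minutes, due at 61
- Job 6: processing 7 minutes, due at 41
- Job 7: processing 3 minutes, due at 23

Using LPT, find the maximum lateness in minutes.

62

LPT (decreasing processing time): Job 2 Job 4 Job 3 Job 5 Job 6 Job 1 Job 7.
Job 2: 0→21, due 80, lateness -59
Job 4: 21→41, due 66, lateness -25
Job 3: 41→56, due 81, lateness -25
Job 5: 56→70, due 61, lateness 9
Job 6: 70→77, due 41, lateness 36
Job 1: 77→82, due 34, lateness 48
Job 7: 82→85, due 23, lateness 62
Maximum = 62.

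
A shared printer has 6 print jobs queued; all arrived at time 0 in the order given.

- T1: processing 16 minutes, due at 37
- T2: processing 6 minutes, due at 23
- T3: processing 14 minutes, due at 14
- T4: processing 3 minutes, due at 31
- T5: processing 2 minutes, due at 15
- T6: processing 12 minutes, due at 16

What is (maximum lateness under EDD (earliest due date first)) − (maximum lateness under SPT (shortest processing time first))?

-7

EDD (increasing due date): T3 T5 T6 T2 T4 T1.
T3: 0→14, due 14, lateness 0
T5: 14→16, due 15, lateness 1
T6: 16→28, due 16, lateness 12
T2: 28→34, due 23, lateness 11
T4: 34→37, due 31, lateness 6
T1: 37→53, due 37, lateness 16
Maximum = 16.
SPT (increasing processing time): T5 T4 T2 T6 T3 T1.
T5: 0→2, due 15, lateness -13
T4: 2→5, due 31, lateness -26
T2: 5→11, due 23, lateness -12
T6: 11→23, due 16, lateness 7
T3: 23→37, due 14, lateness 23
T1: 37→53, due 37, lateness 16
Maximum = 23.
Difference = 16 − 23 = -7.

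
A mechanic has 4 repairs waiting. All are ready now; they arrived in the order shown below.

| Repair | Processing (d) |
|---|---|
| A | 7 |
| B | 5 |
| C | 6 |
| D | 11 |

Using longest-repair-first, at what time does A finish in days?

LPT (decreasing processing time): D A C B.
D: 0→11
A: 11→18

18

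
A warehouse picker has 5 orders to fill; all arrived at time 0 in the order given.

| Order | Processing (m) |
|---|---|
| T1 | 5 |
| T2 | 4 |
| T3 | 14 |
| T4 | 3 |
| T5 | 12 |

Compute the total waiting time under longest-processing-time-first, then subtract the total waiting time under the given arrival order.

43

LPT (decreasing processing time): T3 T5 T1 T2 T4.
T3: waits 0, runs 0→14
T5: waits 14, runs 14→26
T1: waits 26, runs 26→31
T2: waits 31, runs 31→35
T4: waits 35, runs 35→38
Sum = 0+14+26+31+35 = 106.
FIFO (arrival order): T1 T2 T3 T4 T5.
T1: waits 0, runs 0→5
T2: waits 5, runs 5→9
T3: waits 9, runs 9→23
T4: waits 23, runs 23→26
T5: waits 26, runs 26→38
Sum = 0+5+9+23+26 = 63.
Difference = 106 − 63 = 43.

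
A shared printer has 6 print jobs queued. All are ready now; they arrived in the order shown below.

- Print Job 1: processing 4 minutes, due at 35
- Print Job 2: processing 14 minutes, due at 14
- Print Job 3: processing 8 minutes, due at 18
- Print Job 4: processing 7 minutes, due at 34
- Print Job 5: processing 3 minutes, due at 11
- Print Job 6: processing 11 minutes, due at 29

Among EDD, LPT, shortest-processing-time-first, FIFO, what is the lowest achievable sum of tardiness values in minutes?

38

EDD (increasing due date): Print Job 5 Print Job 2 Print Job 3 Print Job 6 Print Job 4 Print Job 1.
Print Job 5: 0→3, due 11, tardiness 0
Print Job 2: 3→17, due 14, tardiness 3
Print Job 3: 17→25, due 18, tardiness 7
Print Job 6: 25→36, due 29, tardiness 7
Print Job 4: 36→43, due 34, tardiness 9
Print Job 1: 43→47, due 35, tardiness 12
Sum = 0+3+7+7+9+12 = 38.
LPT (decreasing processing time): Print Job 2 Print Job 6 Print Job 3 Print Job 4 Print Job 1 Print Job 5.
Print Job 2: 0→14, due 14, tardiness 0
Print Job 6: 14→25, due 29, tardiness 0
Print Job 3: 25→33, due 18, tardiness 15
Print Job 4: 33→40, due 34, tardiness 6
Print Job 1: 40→44, due 35, tardiness 9
Print Job 5: 44→47, due 11, tardiness 36
Sum = 0+0+15+6+9+36 = 66.
SPT (increasing processing time): Print Job 5 Print Job 1 Print Job 4 Print Job 3 Print Job 6 Print Job 2.
Print Job 5: 0→3, due 11, tardiness 0
Print Job 1: 3→7, due 35, tardiness 0
Print Job 4: 7→14, due 34, tardiness 0
Print Job 3: 14→22, due 18, tardiness 4
Print Job 6: 22→33, due 29, tardiness 4
Print Job 2: 33→47, due 14, tardiness 33
Sum = 0+0+0+4+4+33 = 41.
FIFO (arrival order): Print Job 1 Print Job 2 Print Job 3 Print Job 4 Print Job 5 Print Job 6.
Print Job 1: 0→4, due 35, tardiness 0
Print Job 2: 4→18, due 14, tardiness 4
Print Job 3: 18→26, due 18, tardiness 8
Print Job 4: 26→33, due 34, tardiness 0
Print Job 5: 33→36, due 11, tardiness 25
Print Job 6: 36→47, due 29, tardiness 18
Sum = 0+4+8+0+25+18 = 55.
EDD 38, LPT 66, SPT 41, FIFO 55 → minimum 38.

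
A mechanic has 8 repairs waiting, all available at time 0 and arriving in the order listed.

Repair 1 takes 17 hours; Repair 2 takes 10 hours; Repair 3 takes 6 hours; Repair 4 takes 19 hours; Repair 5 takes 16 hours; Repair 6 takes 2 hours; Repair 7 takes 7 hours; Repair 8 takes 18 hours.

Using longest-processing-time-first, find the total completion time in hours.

535

LPT (decreasing processing time): Repair 4 Repair 8 Repair 1 Repair 5 Repair 2 Repair 7 Repair 3 Repair 6.
Repair 4: 0→19
Repair 8: 19→37
Repair 1: 37→54
Repair 5: 54→70
Repair 2: 70→80
Repair 7: 80→87
Repair 3: 87→93
Repair 6: 93→95
Sum = 19+37+54+70+80+87+93+95 = 535.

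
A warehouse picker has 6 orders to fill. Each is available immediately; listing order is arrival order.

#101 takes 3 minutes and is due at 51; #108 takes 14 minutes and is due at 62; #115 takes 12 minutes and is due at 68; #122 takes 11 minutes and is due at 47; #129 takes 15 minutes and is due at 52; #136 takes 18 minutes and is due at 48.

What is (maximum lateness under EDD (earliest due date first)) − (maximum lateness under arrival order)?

-20

EDD (increasing due date): #122 #136 #101 #129 #108 #115.
#122: 0→11, due 47, lateness -36
#136: 11→29, due 48, lateness -19
#101: 29→32, due 51, lateness -19
#129: 32→47, due 52, lateness -5
#108: 47→61, due 62, lateness -1
#115: 61→73, due 68, lateness 5
Maximum = 5.
FIFO (arrival order): #101 #108 #115 #122 #129 #136.
#101: 0→3, due 51, lateness -48
#108: 3→17, due 62, lateness -45
#115: 17→29, due 68, lateness -39
#122: 29→40, due 47, lateness -7
#129: 40→55, due 52, lateness 3
#136: 55→73, due 48, lateness 25
Maximum = 25.
Difference = 5 − 25 = -20.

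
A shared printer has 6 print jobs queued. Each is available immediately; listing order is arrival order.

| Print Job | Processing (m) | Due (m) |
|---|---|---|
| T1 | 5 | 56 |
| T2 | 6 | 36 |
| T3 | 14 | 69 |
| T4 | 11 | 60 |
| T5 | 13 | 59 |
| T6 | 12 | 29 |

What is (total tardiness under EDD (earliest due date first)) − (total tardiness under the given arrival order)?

EDD (increasing due date): T6 T2 T1 T5 T4 T3.
T6: 0→12, due 29, tardiness 0
T2: 12→18, due 36, tardiness 0
T1: 18→23, due 56, tardiness 0
T5: 23→36, due 59, tardiness 0
T4: 36→47, due 60, tardiness 0
T3: 47→61, due 69, tardiness 0
Sum = 0+0+0+0+0+0 = 0.
FIFO (arrival order): T1 T2 T3 T4 T5 T6.
T1: 0→5, due 56, tardiness 0
T2: 5→11, due 36, tardiness 0
T3: 11→25, due 69, tardiness 0
T4: 25→36, due 60, tardiness 0
T5: 36→49, due 59, tardiness 0
T6: 49→61, due 29, tardiness 32
Sum = 0+0+0+0+0+32 = 32.
Difference = 0 − 32 = -32.

-32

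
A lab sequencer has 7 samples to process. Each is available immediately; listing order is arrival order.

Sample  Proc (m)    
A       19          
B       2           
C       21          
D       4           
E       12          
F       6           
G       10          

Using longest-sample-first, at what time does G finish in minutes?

62

LPT (decreasing processing time): C A E G F D B.
C: 0→21
A: 21→40
E: 40→52
G: 52→62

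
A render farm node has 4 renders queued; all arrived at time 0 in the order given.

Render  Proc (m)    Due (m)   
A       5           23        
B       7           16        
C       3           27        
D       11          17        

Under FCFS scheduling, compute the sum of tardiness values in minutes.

FIFO (arrival order): A B C D.
A: 0→5, due 23, tardiness 0
B: 5→12, due 16, tardiness 0
C: 12→15, due 27, tardiness 0
D: 15→26, due 17, tardiness 9
Sum = 0+0+0+9 = 9.

9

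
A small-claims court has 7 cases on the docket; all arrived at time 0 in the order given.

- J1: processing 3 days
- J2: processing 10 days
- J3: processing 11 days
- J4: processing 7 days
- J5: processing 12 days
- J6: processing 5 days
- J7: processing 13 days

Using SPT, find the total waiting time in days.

SPT (increasing processing time): J1 J6 J4 J2 J3 J5 J7.
J1: waits 0, runs 0→3
J6: waits 3, runs 3→8
J4: waits 8, runs 8→15
J2: waits 15, runs 15→25
J3: waits 25, runs 25→36
J5: waits 36, runs 36→48
J7: waits 48, runs 48→61
Sum = 0+3+8+15+25+36+48 = 135.

135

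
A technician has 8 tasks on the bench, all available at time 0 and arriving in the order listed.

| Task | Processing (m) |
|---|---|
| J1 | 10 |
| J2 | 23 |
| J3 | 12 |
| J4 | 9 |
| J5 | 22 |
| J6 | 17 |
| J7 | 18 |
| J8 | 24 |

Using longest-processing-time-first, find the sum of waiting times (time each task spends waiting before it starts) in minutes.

LPT (decreasing processing time): J8 J2 J5 J7 J6 J3 J1 J4.
J8: waits 0, runs 0→24
J2: waits 24, runs 24→47
J5: waits 47, runs 47→69
J7: waits 69, runs 69→87
J6: waits 87, runs 87→104
J3: waits 104, runs 104→116
J1: waits 116, runs 116→126
J4: waits 126, runs 126→135
Sum = 0+24+47+69+87+104+116+126 = 573.

573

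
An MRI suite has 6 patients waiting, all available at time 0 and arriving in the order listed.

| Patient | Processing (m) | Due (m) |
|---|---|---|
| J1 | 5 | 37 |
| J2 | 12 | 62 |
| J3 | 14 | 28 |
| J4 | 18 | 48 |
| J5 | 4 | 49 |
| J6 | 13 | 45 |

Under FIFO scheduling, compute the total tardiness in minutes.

29

FIFO (arrival order): J1 J2 J3 J4 J5 J6.
J1: 0→5, due 37, tardiness 0
J2: 5→17, due 62, tardiness 0
J3: 17→31, due 28, tardiness 3
J4: 31→49, due 48, tardiness 1
J5: 49→53, due 49, tardiness 4
J6: 53→66, due 45, tardiness 21
Sum = 0+0+3+1+4+21 = 29.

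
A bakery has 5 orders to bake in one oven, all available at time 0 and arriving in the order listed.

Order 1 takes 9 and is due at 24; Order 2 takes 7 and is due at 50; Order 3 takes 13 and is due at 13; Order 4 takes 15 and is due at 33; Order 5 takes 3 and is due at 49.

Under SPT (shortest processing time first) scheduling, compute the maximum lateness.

19

SPT (increasing processing time): Order 5 Order 2 Order 1 Order 3 Order 4.
Order 5: 0→3, due 49, lateness -46
Order 2: 3→10, due 50, lateness -40
Order 1: 10→19, due 24, lateness -5
Order 3: 19→32, due 13, lateness 19
Order 4: 32→47, due 33, lateness 14
Maximum = 19.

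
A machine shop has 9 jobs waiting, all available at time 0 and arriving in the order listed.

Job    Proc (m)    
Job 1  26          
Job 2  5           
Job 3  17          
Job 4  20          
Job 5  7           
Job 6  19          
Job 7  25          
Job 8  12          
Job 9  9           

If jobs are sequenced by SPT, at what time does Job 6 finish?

69

SPT (increasing processing time): Job 2 Job 5 Job 9 Job 8 Job 3 Job 6 Job 4 Job 7 Job 1.
Job 2: 0→5
Job 5: 5→12
Job 9: 12→21
Job 8: 21→33
Job 3: 33→50
Job 6: 50→69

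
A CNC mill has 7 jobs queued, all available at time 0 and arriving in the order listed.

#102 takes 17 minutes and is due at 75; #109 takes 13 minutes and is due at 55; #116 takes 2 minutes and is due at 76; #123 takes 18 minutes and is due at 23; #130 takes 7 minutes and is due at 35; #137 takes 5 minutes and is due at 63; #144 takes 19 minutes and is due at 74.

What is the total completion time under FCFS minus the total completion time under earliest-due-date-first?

-17

FIFO (arrival order): #102 #109 #116 #123 #130 #137 #144.
#102: 0→17
#109: 17→30
#116: 30→32
#123: 32→50
#130: 50→57
#137: 57→62
#144: 62→81
Sum = 17+30+32+50+57+62+81 = 329.
EDD (increasing due date): #123 #130 #109 #137 #144 #102 #116.
#123: 0→18
#130: 18→25
#109: 25→38
#137: 38→43
#144: 43→62
#102: 62→79
#116: 79→81
Sum = 18+25+38+43+62+79+81 = 346.
Difference = 329 − 346 = -17.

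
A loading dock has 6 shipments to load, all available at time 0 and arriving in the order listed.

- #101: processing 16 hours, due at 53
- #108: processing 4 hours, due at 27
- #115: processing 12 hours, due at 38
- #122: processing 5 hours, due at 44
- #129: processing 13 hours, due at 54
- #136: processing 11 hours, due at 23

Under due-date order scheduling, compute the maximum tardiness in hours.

7

EDD (increasing due date): #136 #108 #115 #122 #101 #129.
#136: 0→11, due 23, tardiness 0
#108: 11→15, due 27, tardiness 0
#115: 15→27, due 38, tardiness 0
#122: 27→32, due 44, tardiness 0
#101: 32→48, due 53, tardiness 0
#129: 48→61, due 54, tardiness 7
Maximum = 7.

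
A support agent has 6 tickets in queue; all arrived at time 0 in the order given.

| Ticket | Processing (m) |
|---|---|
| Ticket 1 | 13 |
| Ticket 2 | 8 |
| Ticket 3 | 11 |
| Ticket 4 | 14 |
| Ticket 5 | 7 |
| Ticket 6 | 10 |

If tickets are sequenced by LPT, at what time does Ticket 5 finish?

63

LPT (decreasing processing time): Ticket 4 Ticket 1 Ticket 3 Ticket 6 Ticket 2 Ticket 5.
Ticket 4: 0→14
Ticket 1: 14→27
Ticket 3: 27→38
Ticket 6: 38→48
Ticket 2: 48→56
Ticket 5: 56→63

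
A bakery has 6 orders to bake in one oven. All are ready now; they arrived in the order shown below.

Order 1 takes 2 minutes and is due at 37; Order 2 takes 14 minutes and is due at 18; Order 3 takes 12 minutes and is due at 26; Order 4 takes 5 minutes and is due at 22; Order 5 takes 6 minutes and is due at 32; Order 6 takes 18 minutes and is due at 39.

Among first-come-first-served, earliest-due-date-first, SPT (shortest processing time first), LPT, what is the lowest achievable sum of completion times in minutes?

143

FIFO (arrival order): Order 1 Order 2 Order 3 Order 4 Order 5 Order 6.
Order 1: 0→2
Order 2: 2→16
Order 3: 16→28
Order 4: 28→33
Order 5: 33→39
Order 6: 39→57
Sum = 2+16+28+33+39+57 = 175.
EDD (increasing due date): Order 2 Order 4 Order 3 Order 5 Order 1 Order 6.
Order 2: 0→14
Order 4: 14→19
Order 3: 19→31
Order 5: 31→37
Order 1: 37→39
Order 6: 39→57
Sum = 14+19+31+37+39+57 = 197.
SPT (increasing processing time): Order 1 Order 4 Order 5 Order 3 Order 2 Order 6.
Order 1: 0→2
Order 4: 2→7
Order 5: 7→13
Order 3: 13→25
Order 2: 25→39
Order 6: 39→57
Sum = 2+7+13+25+39+57 = 143.
LPT (decreasing processing time): Order 6 Order 2 Order 3 Order 5 Order 4 Order 1.
Order 6: 0→18
Order 2: 18→32
Order 3: 32→44
Order 5: 44→50
Order 4: 50→55
Order 1: 55→57
Sum = 18+32+44+50+55+57 = 256.
FIFO 175, EDD 197, SPT 143, LPT 256 → minimum 143.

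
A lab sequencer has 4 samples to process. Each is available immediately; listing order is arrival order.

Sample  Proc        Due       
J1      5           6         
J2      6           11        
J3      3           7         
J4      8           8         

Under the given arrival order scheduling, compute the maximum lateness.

FIFO (arrival order): J1 J2 J3 J4.
J1: 0→5, due 6, lateness -1
J2: 5→11, due 11, lateness 0
J3: 11→14, due 7, lateness 7
J4: 14→22, due 8, lateness 14
Maximum = 14.

14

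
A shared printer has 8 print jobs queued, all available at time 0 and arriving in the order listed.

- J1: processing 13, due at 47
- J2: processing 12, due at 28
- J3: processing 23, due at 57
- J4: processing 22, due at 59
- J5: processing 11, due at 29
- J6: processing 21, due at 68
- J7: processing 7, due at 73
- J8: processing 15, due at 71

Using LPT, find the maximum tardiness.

88

LPT (decreasing processing time): J3 J4 J6 J8 J1 J2 J5 J7.
J3: 0→23, due 57, tardiness 0
J4: 23→45, due 59, tardiness 0
J6: 45→66, due 68, tardiness 0
J8: 66→81, due 71, tardiness 10
J1: 81→94, due 47, tardiness 47
J2: 94→106, due 28, tardiness 78
J5: 106→117, due 29, tardiness 88
J7: 117→124, due 73, tardiness 51
Maximum = 88.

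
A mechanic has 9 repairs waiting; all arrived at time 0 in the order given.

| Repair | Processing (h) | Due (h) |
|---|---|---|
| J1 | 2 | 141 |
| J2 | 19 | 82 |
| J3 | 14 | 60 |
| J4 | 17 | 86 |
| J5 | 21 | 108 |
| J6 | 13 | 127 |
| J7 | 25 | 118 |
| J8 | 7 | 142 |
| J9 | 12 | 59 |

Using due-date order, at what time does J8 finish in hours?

130

EDD (increasing due date): J9 J3 J2 J4 J5 J7 J6 J1 J8.
J9: 0→12
J3: 12→26
J2: 26→45
J4: 45→62
J5: 62→83
J7: 83→108
J6: 108→121
J1: 121→123
J8: 123→130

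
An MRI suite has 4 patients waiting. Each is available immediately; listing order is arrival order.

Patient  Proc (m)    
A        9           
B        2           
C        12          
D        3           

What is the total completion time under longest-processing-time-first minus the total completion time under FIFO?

LPT (decreasing processing time): C A D B.
C: 0→12
A: 12→21
D: 21→24
B: 24→26
Sum = 12+21+24+26 = 83.
FIFO (arrival order): A B C D.
A: 0→9
B: 9→11
C: 11→23
D: 23→26
Sum = 9+11+23+26 = 69.
Difference = 83 − 69 = 14.

14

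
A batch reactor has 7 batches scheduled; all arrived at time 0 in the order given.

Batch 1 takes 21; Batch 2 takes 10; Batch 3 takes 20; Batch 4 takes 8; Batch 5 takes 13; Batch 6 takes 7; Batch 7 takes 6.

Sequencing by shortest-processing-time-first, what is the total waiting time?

SPT (increasing processing time): Batch 7 Batch 6 Batch 4 Batch 2 Batch 5 Batch 3 Batch 1.
Batch 7: waits 0, runs 0→6
Batch 6: waits 6, runs 6→13
Batch 4: waits 13, runs 13→21
Batch 2: waits 21, runs 21→31
Batch 5: waits 31, runs 31→44
Batch 3: waits 44, runs 44→64
Batch 1: waits 64, runs 64→85
Sum = 0+6+13+21+31+44+64 = 179.

179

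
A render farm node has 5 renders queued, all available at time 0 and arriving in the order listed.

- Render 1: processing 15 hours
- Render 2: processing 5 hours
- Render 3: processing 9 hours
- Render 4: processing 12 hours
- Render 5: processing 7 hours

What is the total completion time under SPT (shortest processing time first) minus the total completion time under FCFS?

SPT (increasing processing time): Render 2 Render 5 Render 3 Render 4 Render 1.
Render 2: 0→5
Render 5: 5→12
Render 3: 12→21
Render 4: 21→33
Render 1: 33→48
Sum = 5+12+21+33+48 = 119.
FIFO (arrival order): Render 1 Render 2 Render 3 Render 4 Render 5.
Render 1: 0→15
Render 2: 15→20
Render 3: 20→29
Render 4: 29→41
Render 5: 41→48
Sum = 15+20+29+41+48 = 153.
Difference = 119 − 153 = -34.

-34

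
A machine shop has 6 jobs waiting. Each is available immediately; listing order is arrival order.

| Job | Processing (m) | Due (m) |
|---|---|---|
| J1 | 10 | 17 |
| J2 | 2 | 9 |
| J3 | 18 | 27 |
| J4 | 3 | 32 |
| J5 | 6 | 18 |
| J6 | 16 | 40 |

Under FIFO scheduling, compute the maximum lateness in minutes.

FIFO (arrival order): J1 J2 J3 J4 J5 J6.
J1: 0→10, due 17, lateness -7
J2: 10→12, due 9, lateness 3
J3: 12→30, due 27, lateness 3
J4: 30→33, due 32, lateness 1
J5: 33→39, due 18, lateness 21
J6: 39→55, due 40, lateness 15
Maximum = 21.

21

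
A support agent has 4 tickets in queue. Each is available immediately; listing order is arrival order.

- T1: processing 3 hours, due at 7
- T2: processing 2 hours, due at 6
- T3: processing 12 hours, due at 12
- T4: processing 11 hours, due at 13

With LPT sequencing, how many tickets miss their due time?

LPT (decreasing processing time): T3 T4 T1 T2.
T3: 0→12, due 12, tardiness 0
T4: 12→23, due 13, tardiness 10
T1: 23→26, due 7, tardiness 19
T2: 26→28, due 6, tardiness 22
Late tickets: 3.

3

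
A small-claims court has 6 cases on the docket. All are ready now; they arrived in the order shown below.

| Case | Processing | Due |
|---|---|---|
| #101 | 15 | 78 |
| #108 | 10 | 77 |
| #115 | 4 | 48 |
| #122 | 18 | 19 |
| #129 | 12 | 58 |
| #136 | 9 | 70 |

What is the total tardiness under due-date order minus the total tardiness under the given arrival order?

EDD (increasing due date): #122 #115 #129 #136 #108 #101.
#122: 0→18, due 19, tardiness 0
#115: 18→22, due 48, tardiness 0
#129: 22→34, due 58, tardiness 0
#136: 34→43, due 70, tardiness 0
#108: 43→53, due 77, tardiness 0
#101: 53→68, due 78, tardiness 0
Sum = 0+0+0+0+0+0 = 0.
FIFO (arrival order): #101 #108 #115 #122 #129 #136.
#101: 0→15, due 78, tardiness 0
#108: 15→25, due 77, tardiness 0
#115: 25→29, due 48, tardiness 0
#122: 29→47, due 19, tardiness 28
#129: 47→59, due 58, tardiness 1
#136: 59→68, due 70, tardiness 0
Sum = 0+0+0+28+1+0 = 29.
Difference = 0 − 29 = -29.

-29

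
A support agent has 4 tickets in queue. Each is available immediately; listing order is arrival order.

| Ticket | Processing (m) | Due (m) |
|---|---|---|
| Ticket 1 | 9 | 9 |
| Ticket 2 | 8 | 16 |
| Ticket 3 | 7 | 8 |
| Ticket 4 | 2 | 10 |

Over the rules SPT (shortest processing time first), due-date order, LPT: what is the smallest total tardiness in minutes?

SPT (increasing processing time): Ticket 4 Ticket 3 Ticket 2 Ticket 1.
Ticket 4: 0→2, due 10, tardiness 0
Ticket 3: 2→9, due 8, tardiness 1
Ticket 2: 9→17, due 16, tardiness 1
Ticket 1: 17→26, due 9, tardiness 17
Sum = 0+1+1+17 = 19.
EDD (increasing due date): Ticket 3 Ticket 1 Ticket 4 Ticket 2.
Ticket 3: 0→7, due 8, tardiness 0
Ticket 1: 7→16, due 9, tardiness 7
Ticket 4: 16→18, due 10, tardiness 8
Ticket 2: 18→26, due 16, tardiness 10
Sum = 0+7+8+10 = 25.
LPT (decreasing processing time): Ticket 1 Ticket 2 Ticket 3 Ticket 4.
Ticket 1: 0→9, due 9, tardiness 0
Ticket 2: 9→17, due 16, tardiness 1
Ticket 3: 17→24, due 8, tardiness 16
Ticket 4: 24→26, due 10, tardiness 16
Sum = 0+1+16+16 = 33.
SPT 19, EDD 25, LPT 33 → minimum 19.

19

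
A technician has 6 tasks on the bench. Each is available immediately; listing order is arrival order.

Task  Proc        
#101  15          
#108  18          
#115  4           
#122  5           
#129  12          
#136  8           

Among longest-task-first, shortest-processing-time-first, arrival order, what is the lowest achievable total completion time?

165

LPT (decreasing processing time): #108 #101 #129 #136 #122 #115.
#108: 0→18
#101: 18→33
#129: 33→45
#136: 45→53
#122: 53→58
#115: 58→62
Sum = 18+33+45+53+58+62 = 269.
SPT (increasing processing time): #115 #122 #136 #129 #101 #108.
#115: 0→4
#122: 4→9
#136: 9→17
#129: 17→29
#101: 29→44
#108: 44→62
Sum = 4+9+17+29+44+62 = 165.
FIFO (arrival order): #101 #108 #115 #122 #129 #136.
#101: 0→15
#108: 15→33
#115: 33→37
#122: 37→42
#129: 42→54
#136: 54→62
Sum = 15+33+37+42+54+62 = 243.
LPT 269, SPT 165, FIFO 243 → minimum 165.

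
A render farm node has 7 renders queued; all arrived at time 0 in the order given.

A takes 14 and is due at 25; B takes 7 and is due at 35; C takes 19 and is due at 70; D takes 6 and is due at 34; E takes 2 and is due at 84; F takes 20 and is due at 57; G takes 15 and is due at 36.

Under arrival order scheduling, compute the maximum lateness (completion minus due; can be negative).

FIFO (arrival order): A B C D E F G.
A: 0→14, due 25, lateness -11
B: 14→21, due 35, lateness -14
C: 21→40, due 70, lateness -30
D: 40→46, due 34, lateness 12
E: 46→48, due 84, lateness -36
F: 48→68, due 57, lateness 11
G: 68→83, due 36, lateness 47
Maximum = 47.

47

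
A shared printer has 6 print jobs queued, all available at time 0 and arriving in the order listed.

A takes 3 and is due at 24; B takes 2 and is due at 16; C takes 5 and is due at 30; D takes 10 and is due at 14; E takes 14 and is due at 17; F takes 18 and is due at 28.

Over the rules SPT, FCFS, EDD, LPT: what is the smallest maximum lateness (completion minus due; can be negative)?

22

SPT (increasing processing time): B A C D E F.
B: 0→2, due 16, lateness -14
A: 2→5, due 24, lateness -19
C: 5→10, due 30, lateness -20
D: 10→20, due 14, lateness 6
E: 20→34, due 17, lateness 17
F: 34→52, due 28, lateness 24
Maximum = 24.
FIFO (arrival order): A B C D E F.
A: 0→3, due 24, lateness -21
B: 3→5, due 16, lateness -11
C: 5→10, due 30, lateness -20
D: 10→20, due 14, lateness 6
E: 20→34, due 17, lateness 17
F: 34→52, due 28, lateness 24
Maximum = 24.
EDD (increasing due date): D B E A F C.
D: 0→10, due 14, lateness -4
B: 10→12, due 16, lateness -4
E: 12→26, due 17, lateness 9
A: 26→29, due 24, lateness 5
F: 29→47, due 28, lateness 19
C: 47→52, due 30, lateness 22
Maximum = 22.
LPT (decreasing processing time): F E D C A B.
F: 0→18, due 28, lateness -10
E: 18→32, due 17, lateness 15
D: 32→42, due 14, lateness 28
C: 42→47, due 30, lateness 17
A: 47→50, due 24, lateness 26
B: 50→52, due 16, lateness 36
Maximum = 36.
SPT 24, FIFO 24, EDD 22, LPT 36 → minimum 22.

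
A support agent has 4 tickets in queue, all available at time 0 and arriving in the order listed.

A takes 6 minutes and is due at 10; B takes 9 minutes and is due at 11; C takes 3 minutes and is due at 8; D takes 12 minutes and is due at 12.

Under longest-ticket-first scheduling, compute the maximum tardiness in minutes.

22

LPT (decreasing processing time): D B A C.
D: 0→12, due 12, tardiness 0
B: 12→21, due 11, tardiness 10
A: 21→27, due 10, tardiness 17
C: 27→30, due 8, tardiness 22
Maximum = 22.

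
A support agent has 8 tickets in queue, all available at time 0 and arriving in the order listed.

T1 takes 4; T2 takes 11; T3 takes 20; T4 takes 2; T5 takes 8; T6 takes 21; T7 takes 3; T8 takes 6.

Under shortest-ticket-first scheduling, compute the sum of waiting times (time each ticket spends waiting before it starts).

142

SPT (increasing processing time): T4 T7 T1 T8 T5 T2 T3 T6.
T4: waits 0, runs 0→2
T7: waits 2, runs 2→5
T1: waits 5, runs 5→9
T8: waits 9, runs 9→15
T5: waits 15, runs 15→23
T2: waits 23, runs 23→34
T3: waits 34, runs 34→54
T6: waits 54, runs 54→75
Sum = 0+2+5+9+15+23+34+54 = 142.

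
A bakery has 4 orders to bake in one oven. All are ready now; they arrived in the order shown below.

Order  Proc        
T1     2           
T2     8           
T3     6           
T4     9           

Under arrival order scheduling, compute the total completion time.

53

FIFO (arrival order): T1 T2 T3 T4.
T1: 0→2
T2: 2→10
T3: 10→16
T4: 16→25
Sum = 2+10+16+25 = 53.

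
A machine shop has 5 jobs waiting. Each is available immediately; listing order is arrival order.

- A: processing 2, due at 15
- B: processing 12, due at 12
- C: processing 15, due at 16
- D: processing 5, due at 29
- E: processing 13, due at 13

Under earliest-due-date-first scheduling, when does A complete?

EDD (increasing due date): B E A C D.
B: 0→12
E: 12→25
A: 25→27

27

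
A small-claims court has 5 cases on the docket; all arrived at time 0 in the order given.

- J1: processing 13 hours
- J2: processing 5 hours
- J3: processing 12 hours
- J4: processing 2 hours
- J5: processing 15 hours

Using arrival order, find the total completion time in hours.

140

FIFO (arrival order): J1 J2 J3 J4 J5.
J1: 0→13
J2: 13→18
J3: 18→30
J4: 30→32
J5: 32→47
Sum = 13+18+30+32+47 = 140.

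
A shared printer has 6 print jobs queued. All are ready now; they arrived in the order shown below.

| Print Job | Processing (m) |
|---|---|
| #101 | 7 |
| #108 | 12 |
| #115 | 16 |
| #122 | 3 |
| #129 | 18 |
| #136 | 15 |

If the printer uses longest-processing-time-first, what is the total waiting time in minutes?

230

LPT (decreasing processing time): #129 #115 #136 #108 #101 #122.
#129: waits 0, runs 0→18
#115: waits 18, runs 18→34
#136: waits 34, runs 34→49
#108: waits 49, runs 49→61
#101: waits 61, runs 61→68
#122: waits 68, runs 68→71
Sum = 0+18+34+49+61+68 = 230.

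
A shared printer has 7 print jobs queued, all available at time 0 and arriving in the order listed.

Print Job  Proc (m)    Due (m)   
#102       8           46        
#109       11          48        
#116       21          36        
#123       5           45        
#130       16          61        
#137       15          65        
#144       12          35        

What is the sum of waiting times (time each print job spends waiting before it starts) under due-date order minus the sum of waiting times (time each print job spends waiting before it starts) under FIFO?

EDD (increasing due date): #144 #116 #123 #102 #109 #130 #137.
#144: waits 0, runs 0→12
#116: waits 12, runs 12→33
#123: waits 33, runs 33→38
#102: waits 38, runs 38→46
#109: waits 46, runs 46→57
#130: waits 57, runs 57→73
#137: waits 73, runs 73→88
Sum = 0+12+33+38+46+57+73 = 259.
FIFO (arrival order): #102 #109 #116 #123 #130 #137 #144.
#102: waits 0, runs 0→8
#109: waits 8, runs 8→19
#116: waits 19, runs 19→40
#123: waits 40, runs 40→45
#130: waits 45, runs 45→61
#137: waits 61, runs 61→76
#144: waits 76, runs 76→88
Sum = 0+8+19+40+45+61+76 = 249.
Difference = 259 − 249 = 10.

10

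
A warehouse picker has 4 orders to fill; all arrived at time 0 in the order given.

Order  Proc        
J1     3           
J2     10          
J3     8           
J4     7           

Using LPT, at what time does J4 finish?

25

LPT (decreasing processing time): J2 J3 J4 J1.
J2: 0→10
J3: 10→18
J4: 18→25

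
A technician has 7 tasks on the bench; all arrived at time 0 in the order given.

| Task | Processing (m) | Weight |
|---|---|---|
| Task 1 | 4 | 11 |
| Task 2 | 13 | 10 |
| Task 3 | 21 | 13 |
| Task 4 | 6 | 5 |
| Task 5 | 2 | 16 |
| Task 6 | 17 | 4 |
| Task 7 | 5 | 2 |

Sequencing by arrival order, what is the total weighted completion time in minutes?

2052

FIFO (arrival order): Task 1 Task 2 Task 3 Task 4 Task 5 Task 6 Task 7.
Task 1: finishes 4, weight 11, w·C = 44
Task 2: finishes 17, weight 10, w·C = 170
Task 3: finishes 38, weight 13, w·C = 494
Task 4: finishes 44, weight 5, w·C = 220
Task 5: finishes 46, weight 16, w·C = 736
Task 6: finishes 63, weight 4, w·C = 252
Task 7: finishes 68, weight 2, w·C = 136
Sum = 44+170+494+220+736+252+136 = 2052.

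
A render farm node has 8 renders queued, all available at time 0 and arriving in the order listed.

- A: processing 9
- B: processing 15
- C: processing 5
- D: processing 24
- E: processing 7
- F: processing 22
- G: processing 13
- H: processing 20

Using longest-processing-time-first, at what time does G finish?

94

LPT (decreasing processing time): D F H B G A E C.
D: 0→24
F: 24→46
H: 46→66
B: 66→81
G: 81→94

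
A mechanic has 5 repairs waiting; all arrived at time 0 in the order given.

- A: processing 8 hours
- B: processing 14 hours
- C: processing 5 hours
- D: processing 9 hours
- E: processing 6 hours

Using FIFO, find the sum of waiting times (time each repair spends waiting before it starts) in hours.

FIFO (arrival order): A B C D E.
A: waits 0, runs 0→8
B: waits 8, runs 8→22
C: waits 22, runs 22→27
D: waits 27, runs 27→36
E: waits 36, runs 36→42
Sum = 0+8+22+27+36 = 93.

93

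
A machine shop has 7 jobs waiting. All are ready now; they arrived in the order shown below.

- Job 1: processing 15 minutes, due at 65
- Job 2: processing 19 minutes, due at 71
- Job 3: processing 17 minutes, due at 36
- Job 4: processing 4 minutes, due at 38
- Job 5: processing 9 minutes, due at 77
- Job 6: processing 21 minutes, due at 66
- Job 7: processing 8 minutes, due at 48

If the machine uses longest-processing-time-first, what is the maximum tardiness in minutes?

55

LPT (decreasing processing time): Job 6 Job 2 Job 3 Job 1 Job 5 Job 7 Job 4.
Job 6: 0→21, due 66, tardiness 0
Job 2: 21→40, due 71, tardiness 0
Job 3: 40→57, due 36, tardiness 21
Job 1: 57→72, due 65, tardiness 7
Job 5: 72→81, due 77, tardiness 4
Job 7: 81→89, due 48, tardiness 41
Job 4: 89→93, due 38, tardiness 55
Maximum = 55.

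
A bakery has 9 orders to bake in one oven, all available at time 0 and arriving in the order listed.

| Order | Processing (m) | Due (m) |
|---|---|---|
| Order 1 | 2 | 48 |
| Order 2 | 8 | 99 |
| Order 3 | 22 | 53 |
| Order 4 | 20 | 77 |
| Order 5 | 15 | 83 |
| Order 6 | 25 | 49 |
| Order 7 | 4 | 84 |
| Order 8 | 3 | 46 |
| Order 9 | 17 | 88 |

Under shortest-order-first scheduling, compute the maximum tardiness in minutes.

SPT (increasing processing time): Order 1 Order 8 Order 7 Order 2 Order 5 Order 9 Order 4 Order 3 Order 6.
Order 1: 0→2, due 48, tardiness 0
Order 8: 2→5, due 46, tardiness 0
Order 7: 5→9, due 84, tardiness 0
Order 2: 9→17, due 99, tardiness 0
Order 5: 17→32, due 83, tardiness 0
Order 9: 32→49, due 88, tardiness 0
Order 4: 49→69, due 77, tardiness 0
Order 3: 69→91, due 53, tardiness 38
Order 6: 91→116, due 49, tardiness 67
Maximum = 67.

67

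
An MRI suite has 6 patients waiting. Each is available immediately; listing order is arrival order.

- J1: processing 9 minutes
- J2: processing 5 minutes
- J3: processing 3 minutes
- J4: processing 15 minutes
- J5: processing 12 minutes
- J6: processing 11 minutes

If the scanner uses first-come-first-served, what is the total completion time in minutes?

171

FIFO (arrival order): J1 J2 J3 J4 J5 J6.
J1: 0→9
J2: 9→14
J3: 14→17
J4: 17→32
J5: 32→44
J6: 44→55
Sum = 9+14+17+32+44+55 = 171.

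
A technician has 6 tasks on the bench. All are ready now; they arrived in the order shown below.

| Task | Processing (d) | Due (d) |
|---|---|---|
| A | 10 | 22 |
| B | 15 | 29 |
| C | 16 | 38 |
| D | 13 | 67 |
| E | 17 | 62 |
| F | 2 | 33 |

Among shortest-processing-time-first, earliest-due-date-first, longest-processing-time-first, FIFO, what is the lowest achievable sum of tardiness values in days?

SPT (increasing processing time): F A D B C E.
F: 0→2, due 33, tardiness 0
A: 2→12, due 22, tardiness 0
D: 12→25, due 67, tardiness 0
B: 25→40, due 29, tardiness 11
C: 40→56, due 38, tardiness 18
E: 56→73, due 62, tardiness 11
Sum = 0+0+0+11+18+11 = 40.
EDD (increasing due date): A B F C E D.
A: 0→10, due 22, tardiness 0
B: 10→25, due 29, tardiness 0
F: 25→27, due 33, tardiness 0
C: 27→43, due 38, tardiness 5
E: 43→60, due 62, tardiness 0
D: 60→73, due 67, tardiness 6
Sum = 0+0+0+5+0+6 = 11.
LPT (decreasing processing time): E C B D A F.
E: 0→17, due 62, tardiness 0
C: 17→33, due 38, tardiness 0
B: 33→48, due 29, tardiness 19
D: 48→61, due 67, tardiness 0
A: 61→71, due 22, tardiness 49
F: 71→73, due 33, tardiness 40
Sum = 0+0+19+0+49+40 = 108.
FIFO (arrival order): A B C D E F.
A: 0→10, due 22, tardiness 0
B: 10→25, due 29, tardiness 0
C: 25→41, due 38, tardiness 3
D: 41→54, due 67, tardiness 0
E: 54→71, due 62, tardiness 9
F: 71→73, due 33, tardiness 40
Sum = 0+0+3+0+9+40 = 52.
SPT 40, EDD 11, LPT 108, FIFO 52 → minimum 11.

11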